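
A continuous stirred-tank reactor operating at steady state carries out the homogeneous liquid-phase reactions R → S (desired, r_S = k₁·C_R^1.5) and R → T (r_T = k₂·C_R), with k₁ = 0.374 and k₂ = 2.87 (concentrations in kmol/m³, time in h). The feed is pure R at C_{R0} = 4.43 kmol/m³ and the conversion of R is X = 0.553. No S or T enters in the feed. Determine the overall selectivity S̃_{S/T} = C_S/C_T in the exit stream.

0.183

Exit C_R = C_{R0}(1−X) = 4.43×0.447 = 1.980 kmol/m³.
In a CSTR the entire volume is at exit conditions, so r_S = 0.374×1.980^1.5 = 1.042 and r_T = 2.87×1.980 = 5.683.
Overall selectivity = C_S/C_T = r_Sτ/(r_Tτ) = r_S/r_T = 0.183.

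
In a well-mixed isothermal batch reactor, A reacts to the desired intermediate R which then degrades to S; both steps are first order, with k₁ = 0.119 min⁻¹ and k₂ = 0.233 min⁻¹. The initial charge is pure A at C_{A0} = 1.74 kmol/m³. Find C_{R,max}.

0.441 kmol/m³

For a first-order series the maximum intermediate yield is C_{R,max}/C_{A0} = (k₁/k₂)^[k₂/(k₂−k₁)].
= (0.119/0.233)^(0.233/(0.233−0.119)) = (0.5107)^(2.044) = 0.2533.
C_{R,max} = 0.2533×1.74 = 0.441 kmol/m³.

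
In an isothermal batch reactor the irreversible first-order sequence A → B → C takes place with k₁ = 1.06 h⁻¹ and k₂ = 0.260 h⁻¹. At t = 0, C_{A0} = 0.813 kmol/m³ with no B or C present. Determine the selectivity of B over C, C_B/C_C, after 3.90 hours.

Solving the coupled first-order balances gives C_B(t) = [k₁/(k₂−k₁)]·C_{A0}·(e^(−k₁t) − e^(−k₂t)).
e^(−k₁t) = e^(−1.06×3.90) = e^(−4.134) = 0.01602; e^(−k₂t) = e^(−1.014) = 0.3628.
C_B = 1.06×0.813/(0.260−1.06) × (0.01602−0.3628) = (-1.077)×(-0.3467) = 0.3735 kmol/m³.
C_A = C_{A0}e^(−k₁t) = 0.01302 kmol/m³, so C_C = C_{A0}−C_A−C_B = 0.4265 kmol/m³; C_B/C_C = 0.876.

0.876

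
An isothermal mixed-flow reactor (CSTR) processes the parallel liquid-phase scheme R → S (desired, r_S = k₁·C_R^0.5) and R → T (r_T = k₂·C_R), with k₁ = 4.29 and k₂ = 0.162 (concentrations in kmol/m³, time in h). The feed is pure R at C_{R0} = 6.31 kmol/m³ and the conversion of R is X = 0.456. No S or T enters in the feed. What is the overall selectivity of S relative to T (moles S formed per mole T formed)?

14.3

Exit C_R = C_{R0}(1−X) = 6.31×0.544 = 3.433 kmol/m³.
In a CSTR the entire volume is at exit conditions, so r_S = 4.29×3.433^0.5 = 7.948 and r_T = 0.162×3.433 = 0.5561.
Overall selectivity = C_S/C_T = r_Sτ/(r_Tτ) = r_S/r_T = 14.3.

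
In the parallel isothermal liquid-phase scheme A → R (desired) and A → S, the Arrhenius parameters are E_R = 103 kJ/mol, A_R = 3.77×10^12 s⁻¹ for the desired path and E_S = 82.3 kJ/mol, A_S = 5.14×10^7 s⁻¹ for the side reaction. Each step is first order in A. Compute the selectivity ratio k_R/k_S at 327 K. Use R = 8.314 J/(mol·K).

36.2

k_R/k_S = (A_R/A_S)·exp[−(E_R−E_S)/(RT)] = (A_R/A_S)·exp[(E_S−E_R)/(RT)].
(E_S−E_R)/(RT) = (82.3−103)×10³/(8.314×327) = -20700/2719 = -7.614.
k_R/k_S = (3.77×10^12/5.14×10^7)·exp(-7.614) = 73346 × 4.935×10^-4 = 36.2.
Since E_R > E_S, raising the temperature improves selectivity toward R.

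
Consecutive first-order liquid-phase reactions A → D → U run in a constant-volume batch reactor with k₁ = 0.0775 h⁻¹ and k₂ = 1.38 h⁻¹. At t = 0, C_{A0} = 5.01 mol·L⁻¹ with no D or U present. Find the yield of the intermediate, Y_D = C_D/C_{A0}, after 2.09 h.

0.0473

Solving the coupled first-order balances gives C_D(t) = [k₁/(k₂−k₁)]·C_{A0}·(e^(−k₁t) − e^(−k₂t)).
e^(−k₁t) = e^(−0.0775×2.09) = e^(−0.1620) = 0.8505; e^(−k₂t) = e^(−2.884) = 0.05590.
C_D = 0.0775×5.01/(1.38−0.0775) × (0.8505−0.05590) = 0.2981×0.7946 = 0.2369 mol·L⁻¹.
Y_D = C_D/C_{A0} = 0.2369/5.01 = 0.0473.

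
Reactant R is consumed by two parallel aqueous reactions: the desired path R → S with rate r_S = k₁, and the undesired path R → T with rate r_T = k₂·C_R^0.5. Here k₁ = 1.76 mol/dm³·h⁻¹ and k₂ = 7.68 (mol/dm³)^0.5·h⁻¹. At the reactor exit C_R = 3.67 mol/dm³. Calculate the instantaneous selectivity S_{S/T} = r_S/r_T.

0.120

S_{S/T} = r_S/r_T = (k₁)/(k₂·C_R^0.5) = (k₁/k₂)·C_R^-0.5.
= (1.76) / (7.68×3.670^0.5) = 1.760/14.71 = 0.120.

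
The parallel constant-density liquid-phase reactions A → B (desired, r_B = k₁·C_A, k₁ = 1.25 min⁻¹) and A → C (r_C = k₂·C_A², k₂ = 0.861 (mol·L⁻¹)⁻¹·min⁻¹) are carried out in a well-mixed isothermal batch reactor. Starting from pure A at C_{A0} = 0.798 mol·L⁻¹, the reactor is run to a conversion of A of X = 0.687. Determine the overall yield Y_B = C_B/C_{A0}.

C_A = C_{A0}(1−X) = 0.2498 mol·L⁻¹.
Along a PFR/batch, dC_B/dC_A = −r_B/(r_B+r_C) = −k₁/(k₁+k₂·C_A).
Integrating from C_{A0} to C_A: C_B = (1.25/0.861)·ln[(1.25+0.861·0.798)/(1.25+0.861·0.250)] = 1.452·ln(1.937/1.465) = 0.4055 mol·L⁻¹.
Y_B = C_B/C_{A0} = 0.4055/0.798 = 0.508.

0.508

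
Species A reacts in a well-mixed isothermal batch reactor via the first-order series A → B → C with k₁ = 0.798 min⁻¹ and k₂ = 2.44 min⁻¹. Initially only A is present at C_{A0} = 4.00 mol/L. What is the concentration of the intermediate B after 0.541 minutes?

0.743 mol/L

The intermediate concentration in a first-order A→B→C sequence is C_B = k₁C_{A0}(e^(−k₁t) − e^(−k₂t))/(k₂−k₁).
e^(−k₁t) = e^(−0.798×0.541) = e^(−0.4317) = 0.6494; e^(−k₂t) = e^(−1.320) = 0.2671.
C_B = 0.798×4.00/(2.44−0.798) × (0.6494−0.2671) = 1.944×0.3823 = 0.7431 mol/L.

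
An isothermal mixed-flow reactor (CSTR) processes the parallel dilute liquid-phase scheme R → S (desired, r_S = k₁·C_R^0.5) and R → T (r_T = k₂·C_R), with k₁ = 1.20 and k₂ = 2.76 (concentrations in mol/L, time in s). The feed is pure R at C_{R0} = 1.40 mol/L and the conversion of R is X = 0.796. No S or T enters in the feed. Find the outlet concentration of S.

Exit C_R = C_{R0}(1−X) = 1.40×0.204 = 0.2856 mol/L.
A CSTR operates uniformly at the exit composition, giving r_S = 0.6413 and r_T = 0.7883 (each k·C_R^n at C_R = 0.2856).
Fraction of consumed R going to S: r_S/(r_S+r_T) = 0.4486.
C_S = 0.4486·C_{R0}·X = 0.4486×1.40×0.796 = 0.500 mol/L.

0.500 mol/L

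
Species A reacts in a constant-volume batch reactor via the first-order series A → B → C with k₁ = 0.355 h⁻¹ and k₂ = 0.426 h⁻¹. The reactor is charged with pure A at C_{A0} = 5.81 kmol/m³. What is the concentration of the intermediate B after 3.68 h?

Solving the coupled first-order balances gives C_B(t) = [k₁/(k₂−k₁)]·C_{A0}·(e^(−k₁t) − e^(−k₂t)).
e^(−k₁t) = e^(−0.355×3.68) = e^(−1.306) = 0.2708; e^(−k₂t) = e^(−1.568) = 0.2085.
C_B = 0.355×5.81/(0.426−0.355) × (0.2708−0.2085) = 29.05×0.06226 = 1.809 kmol/m³.

1.81 kmol/m³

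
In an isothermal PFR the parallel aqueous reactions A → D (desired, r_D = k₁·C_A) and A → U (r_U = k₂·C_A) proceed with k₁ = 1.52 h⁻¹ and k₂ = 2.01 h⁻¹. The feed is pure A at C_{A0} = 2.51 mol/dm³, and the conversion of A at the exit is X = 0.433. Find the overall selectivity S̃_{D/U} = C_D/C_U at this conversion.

C_A = C_{A0}(1−X) = 1.423 mol/dm³.
Both paths are first order in A, so the instantaneous fraction to D is constant: dC_D/d(−C_A) = k₁/(k₁+k₂) = 0.4306.
C_D = 0.4306·(C_{A0}−C_A) = 0.4306×1.087 = 0.468 mol/dm³.
C_U = (C_{A0}−C_A)−C_D = 0.6188 mol/dm³; S̃_{D/U} = 0.4680/0.6188 = 0.756.

0.756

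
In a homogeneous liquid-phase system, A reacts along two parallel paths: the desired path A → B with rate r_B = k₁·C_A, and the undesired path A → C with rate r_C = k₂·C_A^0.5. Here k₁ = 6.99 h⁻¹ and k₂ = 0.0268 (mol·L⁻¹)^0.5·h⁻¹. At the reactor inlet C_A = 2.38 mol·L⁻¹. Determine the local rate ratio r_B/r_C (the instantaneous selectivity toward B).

402

S_{B/C} = r_B/r_C = (k₁·C_A)/(k₂·C_A^0.5) = (k₁/k₂)·C_A^0.5.
= (6.99×2.380) / (0.0268×2.380^0.5) = 16.64/0.04135 = 402.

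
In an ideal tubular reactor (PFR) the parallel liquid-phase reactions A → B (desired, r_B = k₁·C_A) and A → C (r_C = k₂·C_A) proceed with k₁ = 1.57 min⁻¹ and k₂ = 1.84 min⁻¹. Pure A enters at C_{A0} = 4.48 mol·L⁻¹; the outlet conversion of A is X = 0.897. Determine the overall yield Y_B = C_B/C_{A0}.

0.413

C_A = C_{A0}(1−X) = 0.4614 mol·L⁻¹.
Both paths are first order in A, so the instantaneous fraction to B is constant: dC_B/d(−C_A) = k₁/(k₁+k₂) = 0.4604.
C_B = 0.4604·(C_{A0}−C_A) = 0.4604×4.019 = 1.85 mol·L⁻¹.
Y_B = C_B/C_{A0} = 1.850/4.48 = 0.413.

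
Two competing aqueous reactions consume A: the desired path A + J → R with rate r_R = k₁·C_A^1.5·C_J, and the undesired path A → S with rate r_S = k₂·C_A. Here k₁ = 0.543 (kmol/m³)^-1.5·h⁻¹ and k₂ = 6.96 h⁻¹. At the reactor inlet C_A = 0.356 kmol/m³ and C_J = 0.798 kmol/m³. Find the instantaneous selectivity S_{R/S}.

0.0371

S_{R/S} = r_R/r_S = (k₁·C_A^1.5·C_J)/(k₂·C_A) = (k₁/k₂)·C_A^0.5·C_J.
= (0.543×0.3560^1.5×0.7980) / (6.96×0.3560) = 0.09204/2.478 = 0.0371.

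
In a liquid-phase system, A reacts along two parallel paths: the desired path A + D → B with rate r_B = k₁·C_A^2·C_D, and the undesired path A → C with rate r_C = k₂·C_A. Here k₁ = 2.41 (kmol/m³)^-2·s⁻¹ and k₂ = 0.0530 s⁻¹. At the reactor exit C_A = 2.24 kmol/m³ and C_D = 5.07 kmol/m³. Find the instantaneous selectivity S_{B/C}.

516

S_{B/C} = r_B/r_C = (k₁·C_A^2·C_D)/(k₂·C_A) = (k₁/k₂)·C_A·C_D.
= (2.41×2.240^2×5.070) / (0.0530×2.240) = 61.31/0.1187 = 516.
Since the desired path is higher order in A, keeping C_A high (PFR or concentrated feed) favours B.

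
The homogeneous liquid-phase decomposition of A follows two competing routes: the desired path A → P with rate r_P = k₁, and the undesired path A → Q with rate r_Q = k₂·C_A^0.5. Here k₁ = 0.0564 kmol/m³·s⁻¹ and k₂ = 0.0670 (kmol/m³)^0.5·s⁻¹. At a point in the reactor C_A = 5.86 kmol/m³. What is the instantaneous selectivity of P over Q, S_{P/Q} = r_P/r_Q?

0.348

S_{P/Q} = r_P/r_Q = (k₁)/(k₂·C_A^0.5) = (k₁/k₂)·C_A^-0.5.
= (0.0564) / (0.0670×5.860^0.5) = 0.05640/0.1622 = 0.348.
The undesired path is higher order in A, so low C_A (CSTR or dilute feed) favours P.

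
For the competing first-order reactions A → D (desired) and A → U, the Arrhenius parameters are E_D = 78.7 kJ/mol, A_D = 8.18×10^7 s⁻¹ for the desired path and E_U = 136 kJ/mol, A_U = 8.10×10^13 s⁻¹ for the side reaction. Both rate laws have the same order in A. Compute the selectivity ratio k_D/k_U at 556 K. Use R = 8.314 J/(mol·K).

With equal orders, S_{D/U} = k_D/k_U = (A_D/A_U)·exp[(E_U−E_D)/(RT)].
(E_U−E_D)/(RT) = (136−78.7)×10³/(8.314×556) = 57300/4623 = 12.40.
k_D/k_U = (8.18×10^7/8.10×10^13)·exp(12.40) = 1.010×10^-6 × 2.418×10^5 = 0.244.

0.244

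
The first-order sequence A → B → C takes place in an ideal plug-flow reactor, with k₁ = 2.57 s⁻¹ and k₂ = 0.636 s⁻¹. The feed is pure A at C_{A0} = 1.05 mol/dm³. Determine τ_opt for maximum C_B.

0.722 s

For first-order series the maximum of C_B occurs at τ_opt = ln(k₂/k₁)/(k₂−k₁).
= ln(0.636/2.57)/(0.636−2.57) = ln(0.2475)/-1.934 = -1.396/-1.934 = 0.722 s.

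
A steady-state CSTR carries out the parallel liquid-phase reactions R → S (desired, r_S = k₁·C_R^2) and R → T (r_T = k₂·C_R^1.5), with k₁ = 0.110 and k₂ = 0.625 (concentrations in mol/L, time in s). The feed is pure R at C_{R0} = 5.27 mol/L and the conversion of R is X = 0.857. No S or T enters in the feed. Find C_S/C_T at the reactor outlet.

0.153

Exit C_R = C_{R0}(1−X) = 5.27×0.143 = 0.7536 mol/L.
A CSTR operates uniformly at the exit composition, giving r_S = 0.06247 and r_T = 0.4089 (each k·C_R^n at C_R = 0.7536).
Overall selectivity = C_S/C_T = r_Sτ/(r_Tτ) = r_S/r_T = 0.153.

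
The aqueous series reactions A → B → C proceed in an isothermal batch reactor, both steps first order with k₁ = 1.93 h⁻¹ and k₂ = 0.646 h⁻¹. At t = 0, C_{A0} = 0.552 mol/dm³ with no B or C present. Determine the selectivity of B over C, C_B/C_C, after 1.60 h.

For first-order series with pure A initially, C_B(t) = k₁C_{A0}/(k₂−k₁)·(e^(−k₁t) − e^(−k₂t)).
e^(−k₁t) = e^(−1.93×1.60) = e^(−3.088) = 0.04559; e^(−k₂t) = e^(−1.034) = 0.3557.
C_B = 1.93×0.552/(0.646−1.93) × (0.04559−0.3557) = (-0.8297)×(-0.3101) = 0.2573 mol/dm³.
C_A = C_{A0}e^(−k₁t) = 0.02517 mol/dm³, so C_C = C_{A0}−C_A−C_B = 0.2695 mol/dm³; C_B/C_C = 0.955.

0.955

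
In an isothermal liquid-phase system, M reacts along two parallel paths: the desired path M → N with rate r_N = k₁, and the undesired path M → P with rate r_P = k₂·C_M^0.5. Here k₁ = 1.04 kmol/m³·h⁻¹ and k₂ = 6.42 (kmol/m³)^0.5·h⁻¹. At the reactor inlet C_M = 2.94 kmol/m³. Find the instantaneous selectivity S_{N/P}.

S_{N/P} = r_N/r_P = (k₁)/(k₂·C_M^0.5) = (k₁/k₂)·C_M^-0.5.
= (1.04) / (6.42×2.940^0.5) = 1.040/11.01 = 0.0945.

0.0945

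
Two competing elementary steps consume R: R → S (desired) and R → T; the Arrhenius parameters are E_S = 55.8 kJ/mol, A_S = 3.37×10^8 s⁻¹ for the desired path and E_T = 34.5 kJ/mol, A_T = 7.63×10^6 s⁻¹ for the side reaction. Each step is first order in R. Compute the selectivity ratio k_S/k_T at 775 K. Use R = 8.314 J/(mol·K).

1.62

With equal orders, S_{S/T} = k_S/k_T = (A_S/A_T)·exp[(E_T−E_S)/(RT)].
(E_T−E_S)/(RT) = (34.5−55.8)×10³/(8.314×775) = -21300/6443 = -3.306.
k_S/k_T = (3.37×10^8/7.63×10^6)·exp(-3.306) = 44.17 × 0.03667 = 1.62.
Since E_S > E_T, raising the temperature improves selectivity toward S.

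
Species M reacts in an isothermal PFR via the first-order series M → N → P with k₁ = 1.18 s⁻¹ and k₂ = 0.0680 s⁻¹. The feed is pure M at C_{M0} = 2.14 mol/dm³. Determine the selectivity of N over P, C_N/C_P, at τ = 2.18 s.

9.29

For first-order series with pure M initially, C_N(τ) = k₁C_{M0}/(k₂−k₁)·(e^(−k₁τ) − e^(−k₂τ)).
e^(−k₁τ) = e^(−1.18×2.18) = e^(−2.572) = 0.07635; e^(−k₂τ) = e^(−0.1482) = 0.8622.
C_N = 1.18×2.14/(0.0680−1.18) × (0.07635−0.8622) = (-2.271)×(-0.7859) = 1.785 mol/dm³.
C_M = C_{M0}e^(−k₁τ) = 0.1634 mol/dm³, so C_P = C_{M0}−C_M−C_N = 0.1920 mol/dm³; C_N/C_P = 9.29.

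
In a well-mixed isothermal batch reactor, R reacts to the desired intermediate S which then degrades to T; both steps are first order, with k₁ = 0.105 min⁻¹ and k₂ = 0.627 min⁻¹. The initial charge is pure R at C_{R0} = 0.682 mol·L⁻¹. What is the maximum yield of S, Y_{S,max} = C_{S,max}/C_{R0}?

Evaluating C_S at t_opt = ln(k₂/k₁)/(k₂−k₁) gives C_{S,max}/C_{R0} = (k₁/k₂)^[k₂/(k₂−k₁)].
= (0.105/0.627)^(0.627/(0.627−0.105)) = (0.1675)^(1.201) = 0.1169.

0.117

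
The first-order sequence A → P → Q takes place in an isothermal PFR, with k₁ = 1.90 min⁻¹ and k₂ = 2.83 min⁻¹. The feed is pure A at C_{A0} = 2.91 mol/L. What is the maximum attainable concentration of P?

0.866 mol/L

At the optimum, C_{P,max}/C_{A0} = (k₁/k₂)^[k₂/(k₂−k₁)].
= (1.90/2.83)^(2.83/(2.83−1.90)) = (0.6714)^(3.043) = 0.2975.
C_{P,max} = 0.2975×2.91 = 0.866 mol/L.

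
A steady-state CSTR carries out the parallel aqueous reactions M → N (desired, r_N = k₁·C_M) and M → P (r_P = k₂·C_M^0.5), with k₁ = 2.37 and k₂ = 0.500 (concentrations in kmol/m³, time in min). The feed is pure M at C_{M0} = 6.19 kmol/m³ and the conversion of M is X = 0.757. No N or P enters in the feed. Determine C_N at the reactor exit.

Exit C_M = C_{M0}(1−X) = 6.19×0.243 = 1.504 kmol/m³.
Rates in a CSTR are evaluated at the outlet concentration: r_N = 2.37×1.504 = 3.565, r_P = 0.500×1.504^0.5 = 0.6132.
Fraction of consumed M going to N: r_N/(r_N+r_P) = 0.8532.
C_N = 0.8532·C_{M0}·X = 0.8532×6.19×0.757 = 4.00 kmol/m³.

4.00 kmol/m³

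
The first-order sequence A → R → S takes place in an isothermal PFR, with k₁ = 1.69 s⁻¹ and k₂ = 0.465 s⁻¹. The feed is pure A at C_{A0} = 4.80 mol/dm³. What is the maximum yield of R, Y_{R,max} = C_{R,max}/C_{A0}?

Evaluating C_R at τ_opt = ln(k₂/k₁)/(k₂−k₁) gives C_{R,max}/C_{A0} = (k₁/k₂)^[k₂/(k₂−k₁)].
= (1.69/0.465)^(0.465/(0.465−1.69)) = (3.634)^(-0.3796) = 0.6127.

0.613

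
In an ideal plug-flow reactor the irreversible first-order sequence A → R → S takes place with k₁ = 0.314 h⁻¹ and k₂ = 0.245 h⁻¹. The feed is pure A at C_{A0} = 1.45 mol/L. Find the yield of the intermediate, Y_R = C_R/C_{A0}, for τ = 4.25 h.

The intermediate concentration in a first-order A→B→C sequence is C_R = k₁C_{A0}(e^(−k₁τ) − e^(−k₂τ))/(k₂−k₁).
e^(−k₁τ) = e^(−0.314×4.25) = e^(−1.335) = 0.2633; e^(−k₂τ) = e^(−1.041) = 0.3530.
C_R = 0.314×1.45/(0.245−0.314) × (0.2633−0.3530) = (-6.599)×(-0.08972) = 0.5920 mol/L.
Y_R = C_R/C_{A0} = 0.5920/1.45 = 0.408.

0.408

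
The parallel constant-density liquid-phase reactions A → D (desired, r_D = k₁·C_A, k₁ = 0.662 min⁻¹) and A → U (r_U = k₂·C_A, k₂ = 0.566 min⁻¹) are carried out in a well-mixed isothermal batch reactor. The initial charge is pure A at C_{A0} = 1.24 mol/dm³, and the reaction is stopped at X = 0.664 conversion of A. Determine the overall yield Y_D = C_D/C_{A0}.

0.358

C_A = C_{A0}(1−X) = 0.4166 mol/dm³.
Both paths are first order in A, so the instantaneous fraction to D is constant: dC_D/d(−C_A) = k₁/(k₁+k₂) = 0.5391.
C_D = 0.5391·(C_{A0}−C_A) = 0.5391×0.8234 = 0.444 mol/dm³.
Y_D = C_D/C_{A0} = 0.4439/1.24 = 0.358.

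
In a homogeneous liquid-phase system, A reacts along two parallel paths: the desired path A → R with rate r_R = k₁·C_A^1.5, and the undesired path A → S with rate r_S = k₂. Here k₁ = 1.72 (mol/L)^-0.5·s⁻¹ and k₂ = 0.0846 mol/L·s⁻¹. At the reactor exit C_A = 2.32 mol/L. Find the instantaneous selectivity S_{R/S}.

S_{R/S} = r_R/r_S = (k₁·C_A^1.5)/(k₂) = (k₁/k₂)·C_A^1.5.
= (1.72×2.320^1.5) / (0.0846) = 6.078/0.08460 = 71.8.
Since the desired path is higher order in A, keeping C_A high (PFR or concentrated feed) favours R.

71.8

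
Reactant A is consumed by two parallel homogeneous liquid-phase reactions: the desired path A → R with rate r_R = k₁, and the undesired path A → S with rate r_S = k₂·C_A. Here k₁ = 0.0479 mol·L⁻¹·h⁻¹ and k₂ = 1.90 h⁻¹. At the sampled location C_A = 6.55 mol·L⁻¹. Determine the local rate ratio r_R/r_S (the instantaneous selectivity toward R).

0.00385

S_{R/S} = r_R/r_S = (k₁)/(k₂·C_A) = (k₁/k₂)·C_A⁻¹.
= (0.0479) / (1.90×6.550) = 0.04790/12.44 = 0.00385.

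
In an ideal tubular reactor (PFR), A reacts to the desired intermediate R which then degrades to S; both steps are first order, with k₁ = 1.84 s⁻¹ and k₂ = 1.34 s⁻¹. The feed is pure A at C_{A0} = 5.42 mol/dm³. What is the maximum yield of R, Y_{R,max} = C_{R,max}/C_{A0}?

Evaluating C_R at τ_opt = ln(k₂/k₁)/(k₂−k₁) gives C_{R,max}/C_{A0} = (k₁/k₂)^[k₂/(k₂−k₁)].
= (1.84/1.34)^(1.34/(1.34−1.84)) = (1.373)^(-2.680) = 0.4275.

0.427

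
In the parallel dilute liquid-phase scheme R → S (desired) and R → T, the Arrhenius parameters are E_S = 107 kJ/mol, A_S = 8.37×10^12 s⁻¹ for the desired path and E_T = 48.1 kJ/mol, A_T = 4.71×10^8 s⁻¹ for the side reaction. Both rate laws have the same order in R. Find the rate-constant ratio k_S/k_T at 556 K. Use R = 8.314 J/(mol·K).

0.0520

Since both paths have the same order in R, the concentration cancels and S_{S/T} = k_S/k_T = (A_S/A_T)·exp[(E_T−E_S)/(RT)].
(E_T−E_S)/(RT) = (48.1−107)×10³/(8.314×556) = -58900/4623 = -12.74.
k_S/k_T = (8.37×10^12/4.71×10^8)·exp(-12.74) = 17771 × 2.926×10^-6 = 0.0520.
Since E_S > E_T, raising the temperature improves selectivity toward S.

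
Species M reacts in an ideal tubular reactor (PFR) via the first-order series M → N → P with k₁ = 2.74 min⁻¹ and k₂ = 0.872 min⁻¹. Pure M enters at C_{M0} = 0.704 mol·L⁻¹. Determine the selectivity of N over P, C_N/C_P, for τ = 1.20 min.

0.917

For first-order series with pure M initially, C_N(τ) = k₁C_{M0}/(k₂−k₁)·(e^(−k₁τ) − e^(−k₂τ)).
e^(−k₁τ) = e^(−2.74×1.20) = e^(−3.288) = 0.03733; e^(−k₂τ) = e^(−1.046) = 0.3512.
C_N = 2.74×0.704/(0.872−2.74) × (0.03733−0.3512) = (-1.033)×(-0.3139) = 0.3241 mol·L⁻¹.
C_M = C_{M0}e^(−k₁τ) = 0.02628 mol·L⁻¹, so C_P = C_{M0}−C_M−C_N = 0.3536 mol·L⁻¹; C_N/C_P = 0.917.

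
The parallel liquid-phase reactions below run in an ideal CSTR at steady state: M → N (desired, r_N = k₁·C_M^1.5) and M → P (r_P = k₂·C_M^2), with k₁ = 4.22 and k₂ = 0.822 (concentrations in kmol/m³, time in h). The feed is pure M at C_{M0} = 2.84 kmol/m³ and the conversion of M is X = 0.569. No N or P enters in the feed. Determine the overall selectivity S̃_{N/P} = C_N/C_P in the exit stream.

Exit C_M = C_{M0}(1−X) = 2.84×0.431 = 1.224 kmol/m³.
A CSTR operates uniformly at the exit composition, giving r_N = 5.715 and r_P = 1.232 (each k·C_M^n at C_M = 1.224).
Overall selectivity = C_N/C_P = r_Nτ/(r_Pτ) = r_N/r_P = 4.64.

4.64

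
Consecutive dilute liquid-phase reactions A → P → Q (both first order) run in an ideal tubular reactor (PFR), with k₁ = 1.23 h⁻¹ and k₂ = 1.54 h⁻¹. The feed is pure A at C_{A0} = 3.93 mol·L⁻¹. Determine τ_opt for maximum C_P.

The intermediate peaks when r₁ = r₂, i.e. k₁e^(−k₁τ) = k₂e^(−k₂τ), giving τ_opt = ln(k₂/k₁)/(k₂−k₁).
= ln(1.54/1.23)/(1.54−1.23) = ln(1.252)/0.3100 = 0.2248/0.3100 = 0.725 h.

0.725 h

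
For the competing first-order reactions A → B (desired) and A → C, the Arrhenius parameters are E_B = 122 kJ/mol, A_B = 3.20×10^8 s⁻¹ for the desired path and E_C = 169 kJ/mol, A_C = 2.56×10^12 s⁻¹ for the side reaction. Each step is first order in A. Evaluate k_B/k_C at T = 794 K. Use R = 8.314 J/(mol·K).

0.155

Since both paths have the same order in A, the concentration cancels and S_{B/C} = k_B/k_C = (A_B/A_C)·exp[(E_C−E_B)/(RT)].
(E_C−E_B)/(RT) = (169−122)×10³/(8.314×794) = 47000/6601 = 7.120.
k_B/k_C = (3.20×10^8/2.56×10^12)·exp(7.120) = 1.250×10^-4 × 1236 = 0.155.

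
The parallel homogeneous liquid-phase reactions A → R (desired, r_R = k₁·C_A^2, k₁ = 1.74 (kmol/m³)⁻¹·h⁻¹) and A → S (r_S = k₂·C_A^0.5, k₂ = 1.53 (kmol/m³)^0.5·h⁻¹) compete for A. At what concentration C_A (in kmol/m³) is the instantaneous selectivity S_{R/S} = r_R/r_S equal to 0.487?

0.568 kmol/m³

S_{R/S} = (k₁/k₂)·C_A^1.5 ⇒ C_A = (S·k₂/k₁)^(1/1.5).
= (0.487×1.53/1.74)^(0.6667) = (0.4282)^(0.6667) = 0.568 kmol/m³.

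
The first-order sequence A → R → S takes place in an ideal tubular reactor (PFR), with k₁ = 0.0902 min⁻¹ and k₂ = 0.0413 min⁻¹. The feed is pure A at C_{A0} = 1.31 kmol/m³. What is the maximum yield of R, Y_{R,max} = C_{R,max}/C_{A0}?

0.517

For a first-order series the maximum intermediate yield is C_{R,max}/C_{A0} = (k₁/k₂)^[k₂/(k₂−k₁)].
= (0.0902/0.0413)^(0.0413/(0.0413−0.0902)) = (2.184)^(-0.8446) = 0.5170.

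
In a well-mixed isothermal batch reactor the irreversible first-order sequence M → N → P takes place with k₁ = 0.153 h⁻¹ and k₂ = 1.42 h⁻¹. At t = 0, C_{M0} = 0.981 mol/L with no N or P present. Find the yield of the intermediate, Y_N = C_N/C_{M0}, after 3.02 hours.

0.0744

Solving the coupled first-order balances gives C_N(t) = [k₁/(k₂−k₁)]·C_{M0}·(e^(−k₁t) − e^(−k₂t)).
e^(−k₁t) = e^(−0.153×3.02) = e^(−0.4621) = 0.6300; e^(−k₂t) = e^(−4.288) = 0.01373.
C_N = 0.153×0.981/(1.42−0.153) × (0.6300−0.01373) = 0.1185×0.6163 = 0.07300 mol/L.
Y_N = C_N/C_{M0} = 0.07300/0.981 = 0.0744.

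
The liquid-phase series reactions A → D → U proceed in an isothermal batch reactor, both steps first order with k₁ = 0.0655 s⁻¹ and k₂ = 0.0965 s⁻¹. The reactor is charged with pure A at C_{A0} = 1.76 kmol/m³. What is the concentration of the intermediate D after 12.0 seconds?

0.526 kmol/m³

For first-order series with pure A initially, C_D(t) = k₁C_{A0}/(k₂−k₁)·(e^(−k₁t) − e^(−k₂t)).
e^(−k₁t) = e^(−0.0655×12.0) = e^(−0.7860) = 0.4557; e^(−k₂t) = e^(−1.158) = 0.3141.
C_D = 0.0655×1.76/(0.0965−0.0655) × (0.4557−0.3141) = 3.719×0.1416 = 0.5264 kmol/m³.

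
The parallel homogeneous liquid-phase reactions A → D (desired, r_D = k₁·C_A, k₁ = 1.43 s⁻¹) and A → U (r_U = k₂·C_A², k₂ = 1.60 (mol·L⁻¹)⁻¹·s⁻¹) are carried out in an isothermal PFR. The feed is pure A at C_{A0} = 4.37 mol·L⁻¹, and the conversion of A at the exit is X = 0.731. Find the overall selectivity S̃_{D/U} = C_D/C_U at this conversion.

0.354

C_A = C_{A0}(1−X) = 1.176 mol·L⁻¹.
Along a PFR/batch, dC_D/dC_A = −r_D/(r_D+r_U) = −k₁/(k₁+k₂·C_A).
Integrating from C_{A0} to C_A: C_D = (1.43/1.60)·ln[(1.43+1.60·4.37)/(1.43+1.60·1.18)] = 0.8937·ln(8.422/3.311) = 0.8344 mol·L⁻¹.
C_U = (C_{A0}−C_A)−C_D = 2.360 mol·L⁻¹; S̃_{D/U} = 0.8344/2.360 = 0.354.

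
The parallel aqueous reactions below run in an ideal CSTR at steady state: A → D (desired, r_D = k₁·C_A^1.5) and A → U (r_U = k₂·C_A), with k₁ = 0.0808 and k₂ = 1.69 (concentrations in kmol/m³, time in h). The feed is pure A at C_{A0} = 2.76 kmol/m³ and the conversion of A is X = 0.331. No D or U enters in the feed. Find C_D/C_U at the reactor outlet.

Exit C_A = C_{A0}(1−X) = 2.76×0.669 = 1.846 kmol/m³.
A CSTR operates uniformly at the exit composition, giving r_D = 0.2027 and r_U = 3.120 (each k·C_A^n at C_A = 1.846).
Overall selectivity = C_D/C_U = r_Dτ/(r_Uτ) = r_D/r_U = 0.0650.

0.0650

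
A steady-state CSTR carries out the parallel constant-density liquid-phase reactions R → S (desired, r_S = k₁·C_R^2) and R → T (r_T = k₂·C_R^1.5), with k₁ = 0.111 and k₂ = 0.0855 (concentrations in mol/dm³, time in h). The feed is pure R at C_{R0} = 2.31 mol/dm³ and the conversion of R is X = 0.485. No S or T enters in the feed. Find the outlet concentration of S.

Exit C_R = C_{R0}(1−X) = 2.31×0.515 = 1.190 mol/dm³.
In a CSTR the entire volume is at exit conditions, so r_S = 0.111×1.190^2 = 0.1571 and r_T = 0.0855×1.190^1.5 = 0.1109.
Fraction of consumed R going to S: r_S/(r_S+r_T) = 0.5861.
C_S = 0.5861·C_{R0}·X = 0.5861×2.31×0.485 = 0.657 mol/dm³.

0.657 mol/dm³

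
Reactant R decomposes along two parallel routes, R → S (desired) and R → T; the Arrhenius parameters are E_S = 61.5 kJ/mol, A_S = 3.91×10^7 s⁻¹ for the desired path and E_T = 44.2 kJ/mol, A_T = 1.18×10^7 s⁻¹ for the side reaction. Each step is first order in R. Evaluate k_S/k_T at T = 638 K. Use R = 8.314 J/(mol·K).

k_S/k_T = (A_S/A_T)·exp[−(E_S−E_T)/(RT)] = (A_S/A_T)·exp[(E_T−E_S)/(RT)].
(E_T−E_S)/(RT) = (44.2−61.5)×10³/(8.314×638) = -17300/5304 = -3.261.
k_S/k_T = (3.91×10^7/1.18×10^7)·exp(-3.261) = 3.314 × 0.03833 = 0.127.
Since E_S > E_T, raising the temperature improves selectivity toward S.

0.127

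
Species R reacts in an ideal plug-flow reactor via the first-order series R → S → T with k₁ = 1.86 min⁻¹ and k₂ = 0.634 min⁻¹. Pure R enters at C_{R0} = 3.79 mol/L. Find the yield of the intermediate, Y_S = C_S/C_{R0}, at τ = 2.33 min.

0.326

Solving the coupled first-order balances gives C_S(τ) = [k₁/(k₂−k₁)]·C_{R0}·(e^(−k₁τ) − e^(−k₂τ)).
e^(−k₁τ) = e^(−1.86×2.33) = e^(−4.334) = 0.01312; e^(−k₂τ) = e^(−1.477) = 0.2283.
C_S = 1.86×3.79/(0.634−1.86) × (0.01312−0.2283) = (-5.750)×(-0.2152) = 1.237 mol/L.
Y_S = C_S/C_{R0} = 1.237/3.79 = 0.326.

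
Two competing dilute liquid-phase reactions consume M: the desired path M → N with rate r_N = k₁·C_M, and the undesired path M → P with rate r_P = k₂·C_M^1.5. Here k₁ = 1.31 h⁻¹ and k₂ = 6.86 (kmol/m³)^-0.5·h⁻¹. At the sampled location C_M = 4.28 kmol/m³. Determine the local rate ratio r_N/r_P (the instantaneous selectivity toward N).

0.0923

S_{N/P} = r_N/r_P = (k₁·C_M)/(k₂·C_M^1.5) = (k₁/k₂)·C_M^-0.5.
= (1.31×4.280) / (6.86×4.280^1.5) = 5.607/60.74 = 0.0923.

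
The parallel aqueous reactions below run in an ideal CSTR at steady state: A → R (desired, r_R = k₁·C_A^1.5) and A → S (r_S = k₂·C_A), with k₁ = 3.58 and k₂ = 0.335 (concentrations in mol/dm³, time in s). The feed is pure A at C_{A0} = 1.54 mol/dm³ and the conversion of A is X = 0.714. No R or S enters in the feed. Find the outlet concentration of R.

Exit C_A = C_{A0}(1−X) = 1.54×0.286 = 0.4404 mol/dm³.
A CSTR operates uniformly at the exit composition, giving r_R = 1.046 and r_S = 0.1475 (each k·C_A^n at C_A = 0.4404).
Fraction of consumed A going to R: r_R/(r_R+r_S) = 0.8764.
C_R = 0.8764·C_{A0}·X = 0.8764×1.54×0.714 = 0.964 mol/dm³.

0.964 mol/dm³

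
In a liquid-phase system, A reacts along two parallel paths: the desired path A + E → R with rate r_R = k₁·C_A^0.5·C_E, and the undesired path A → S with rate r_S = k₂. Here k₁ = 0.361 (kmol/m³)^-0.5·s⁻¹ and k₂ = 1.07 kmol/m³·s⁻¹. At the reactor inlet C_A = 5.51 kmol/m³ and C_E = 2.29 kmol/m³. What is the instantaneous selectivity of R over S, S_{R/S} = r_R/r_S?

S_{R/S} = r_R/r_S = (k₁·C_A^0.5·C_E)/(k₂) = (k₁/k₂)·C_A^0.5·C_E.
= (0.361×5.510^0.5×2.290) / (1.07) = 1.941/1.070 = 1.81.
Since the desired path is higher order in A, keeping C_A high (PFR or concentrated feed) favours R.

1.81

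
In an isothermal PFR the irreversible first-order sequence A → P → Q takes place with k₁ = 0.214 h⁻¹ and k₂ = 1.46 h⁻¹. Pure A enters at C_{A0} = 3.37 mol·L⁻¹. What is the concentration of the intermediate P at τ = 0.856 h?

0.316 mol·L⁻¹

For first-order series with pure A initially, C_P(τ) = k₁C_{A0}/(k₂−k₁)·(e^(−k₁τ) − e^(−k₂τ)).
e^(−k₁τ) = e^(−0.214×0.856) = e^(−0.1832) = 0.8326; e^(−k₂τ) = e^(−1.250) = 0.2866.
C_P = 0.214×3.37/(1.46−0.214) × (0.8326−0.2866) = 0.5788×0.5460 = 0.3160 mol·L⁻¹.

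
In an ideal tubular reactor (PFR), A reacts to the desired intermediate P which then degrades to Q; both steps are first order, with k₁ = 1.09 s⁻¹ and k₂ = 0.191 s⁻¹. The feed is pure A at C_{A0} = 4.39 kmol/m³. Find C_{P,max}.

At the optimum, C_{P,max}/C_{A0} = (k₁/k₂)^[k₂/(k₂−k₁)].
= (1.09/0.191)^(0.191/(0.191−1.09)) = (5.707)^(-0.2125) = 0.6907.
C_{P,max} = 0.6907×4.39 = 3.03 kmol/m³.

3.03 kmol/m³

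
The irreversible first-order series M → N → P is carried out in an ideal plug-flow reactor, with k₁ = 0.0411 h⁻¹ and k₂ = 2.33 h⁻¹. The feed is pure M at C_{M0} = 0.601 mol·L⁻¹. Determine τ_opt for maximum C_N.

1.76 h

For first-order series the maximum of C_N occurs at τ_opt = ln(k₂/k₁)/(k₂−k₁).
= ln(2.33/0.0411)/(2.33−0.0411) = ln(56.69)/2.289 = 4.038/2.289 = 1.76 h.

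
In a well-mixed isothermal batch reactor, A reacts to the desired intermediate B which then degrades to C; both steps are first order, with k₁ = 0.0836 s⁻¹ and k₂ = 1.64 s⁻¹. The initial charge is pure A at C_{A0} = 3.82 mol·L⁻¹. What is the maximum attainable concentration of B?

0.166 mol·L⁻¹

Evaluating C_B at t_opt = ln(k₂/k₁)/(k₂−k₁) gives C_{B,max}/C_{A0} = (k₁/k₂)^[k₂/(k₂−k₁)].
= (0.0836/1.64)^(1.64/(1.64−0.0836)) = (0.05098)^(1.054) = 0.04344.
C_{B,max} = 0.04344×3.82 = 0.166 mol·L⁻¹.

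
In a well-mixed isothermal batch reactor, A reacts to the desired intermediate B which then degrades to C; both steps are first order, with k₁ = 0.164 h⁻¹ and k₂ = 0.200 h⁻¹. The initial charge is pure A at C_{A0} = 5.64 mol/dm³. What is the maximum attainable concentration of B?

1.87 mol/dm³

For a first-order series the maximum intermediate yield is C_{B,max}/C_{A0} = (k₁/k₂)^[k₂/(k₂−k₁)].
= (0.164/0.200)^(0.200/(0.200−0.164)) = (0.8200)^(5.556) = 0.3320.
C_{B,max} = 0.3320×5.64 = 1.87 mol/dm³.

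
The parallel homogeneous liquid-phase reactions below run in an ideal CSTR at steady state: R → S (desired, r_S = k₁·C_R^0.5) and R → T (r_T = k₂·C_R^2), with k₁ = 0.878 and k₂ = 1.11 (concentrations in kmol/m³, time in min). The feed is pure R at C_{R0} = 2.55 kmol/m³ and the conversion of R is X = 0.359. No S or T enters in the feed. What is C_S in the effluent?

Exit C_R = C_{R0}(1−X) = 2.55×0.641 = 1.635 kmol/m³.
In a CSTR the entire volume is at exit conditions, so r_S = 0.878×1.635^0.5 = 1.123 and r_T = 1.11×1.635^2 = 2.966.
Fraction of consumed R going to S: r_S/(r_S+r_T) = 0.2746.
C_S = 0.2746·C_{R0}·X = 0.2746×2.55×0.359 = 0.251 kmol/m³.

0.251 kmol/m³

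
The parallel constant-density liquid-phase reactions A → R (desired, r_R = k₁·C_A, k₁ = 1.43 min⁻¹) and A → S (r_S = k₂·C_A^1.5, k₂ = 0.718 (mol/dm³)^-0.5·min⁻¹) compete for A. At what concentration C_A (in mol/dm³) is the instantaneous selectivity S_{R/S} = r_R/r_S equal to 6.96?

S_{R/S} = (k₁/k₂)·C_A^-0.5 ⇒ C_A = (S·k₂/k₁)^(-2).
= (6.96×0.718/1.43)^(-2) = (3.495)^(-2) = 0.0819 mol/dm³.

0.0819 mol/dm³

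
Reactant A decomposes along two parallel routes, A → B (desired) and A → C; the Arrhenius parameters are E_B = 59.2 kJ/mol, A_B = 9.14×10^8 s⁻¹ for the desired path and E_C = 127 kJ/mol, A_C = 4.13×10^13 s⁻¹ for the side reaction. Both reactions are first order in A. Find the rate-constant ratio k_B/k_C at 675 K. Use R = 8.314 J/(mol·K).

3.91

Since both paths have the same order in A, the concentration cancels and S_{B/C} = k_B/k_C = (A_B/A_C)·exp[(E_C−E_B)/(RT)].
(E_C−E_B)/(RT) = (127−59.2)×10³/(8.314×675) = 67800/5612 = 12.08.
k_B/k_C = (9.14×10^8/4.13×10^13)·exp(12.08) = 2.213×10^-5 × 1.766×10^5 = 3.91.
Since E_B < E_C, lowering the temperature improves selectivity toward B.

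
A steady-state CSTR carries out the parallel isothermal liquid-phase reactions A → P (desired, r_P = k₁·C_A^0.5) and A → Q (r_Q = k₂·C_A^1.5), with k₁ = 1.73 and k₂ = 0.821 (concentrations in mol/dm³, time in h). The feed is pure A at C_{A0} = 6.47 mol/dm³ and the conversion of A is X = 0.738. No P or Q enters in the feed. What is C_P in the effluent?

2.65 mol/dm³

Exit C_A = C_{A0}(1−X) = 6.47×0.262 = 1.695 mol/dm³.
A CSTR operates uniformly at the exit composition, giving r_P = 2.252 and r_Q = 1.812 (each k·C_A^n at C_A = 1.695).
Fraction of consumed A going to P: r_P/(r_P+r_Q) = 0.5542.
C_P = 0.5542·C_{A0}·X = 0.5542×6.47×0.738 = 2.65 mol/dm³.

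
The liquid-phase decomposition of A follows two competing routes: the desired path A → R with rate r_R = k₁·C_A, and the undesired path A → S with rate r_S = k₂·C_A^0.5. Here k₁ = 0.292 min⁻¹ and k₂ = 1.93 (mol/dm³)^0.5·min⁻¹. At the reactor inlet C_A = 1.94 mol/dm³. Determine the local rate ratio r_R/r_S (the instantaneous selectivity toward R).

S_{R/S} = r_R/r_S = (k₁·C_A)/(k₂·C_A^0.5) = (k₁/k₂)·C_A^0.5.
= (0.292×1.940) / (1.93×1.940^0.5) = 0.5665/2.688 = 0.211.

0.211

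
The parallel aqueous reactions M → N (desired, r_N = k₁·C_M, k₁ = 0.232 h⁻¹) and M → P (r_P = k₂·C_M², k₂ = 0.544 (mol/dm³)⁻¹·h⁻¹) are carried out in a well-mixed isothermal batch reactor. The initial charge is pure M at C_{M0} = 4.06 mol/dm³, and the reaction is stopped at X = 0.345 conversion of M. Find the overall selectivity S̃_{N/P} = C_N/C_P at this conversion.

C_M = C_{M0}(1−X) = 2.659 mol/dm³.
Along a PFR/batch, dC_N/dC_M = −r_N/(r_N+r_P) = −k₁/(k₁+k₂·C_M).
Integrating from C_{M0} to C_M: C_N = (0.232/0.544)·ln[(0.232+0.544·4.06)/(0.232+0.544·2.66)] = 0.4265·ln(2.441/1.679) = 0.1596 mol/dm³.
C_P = (C_{M0}−C_M)−C_N = 1.241 mol/dm³; S̃_{N/P} = 0.1596/1.241 = 0.129.

0.129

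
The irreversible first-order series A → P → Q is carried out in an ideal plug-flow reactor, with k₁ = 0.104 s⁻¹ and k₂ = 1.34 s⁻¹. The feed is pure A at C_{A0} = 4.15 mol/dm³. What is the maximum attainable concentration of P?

For a first-order series the maximum intermediate yield is C_{P,max}/C_{A0} = (k₁/k₂)^[k₂/(k₂−k₁)].
= (0.104/1.34)^(1.34/(1.34−0.104)) = (0.07761)^(1.084) = 0.06259.
C_{P,max} = 0.06259×4.15 = 0.260 mol/dm³.

0.260 mol/dm³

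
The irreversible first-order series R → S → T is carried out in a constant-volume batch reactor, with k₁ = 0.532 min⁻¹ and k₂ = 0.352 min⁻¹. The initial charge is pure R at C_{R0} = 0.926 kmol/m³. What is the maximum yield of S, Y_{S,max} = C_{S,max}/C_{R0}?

For a first-order series the maximum intermediate yield is C_{S,max}/C_{R0} = (k₁/k₂)^[k₂/(k₂−k₁)].
= (0.532/0.352)^(0.352/(0.352−0.532)) = (1.511)^(-1.956) = 0.4459.

0.446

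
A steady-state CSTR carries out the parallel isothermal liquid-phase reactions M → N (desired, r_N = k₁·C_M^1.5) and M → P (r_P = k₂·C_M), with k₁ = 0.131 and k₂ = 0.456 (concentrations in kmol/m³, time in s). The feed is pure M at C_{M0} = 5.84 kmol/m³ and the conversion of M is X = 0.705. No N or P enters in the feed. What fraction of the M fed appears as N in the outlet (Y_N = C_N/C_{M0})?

0.193

Exit C_M = C_{M0}(1−X) = 5.84×0.295 = 1.723 kmol/m³.
Rates in a CSTR are evaluated at the outlet concentration: r_N = 0.131×1.723^1.5 = 0.2962, r_P = 0.456×1.723 = 0.7856.
Fraction of consumed M going to N: r_N/(r_N+r_P) = 0.2738.
C_N = 0.2738·C_{M0}·X = 0.2738×5.84×0.705 = 1.13 kmol/m³; Y_N = C_N/C_{M0} = 0.193.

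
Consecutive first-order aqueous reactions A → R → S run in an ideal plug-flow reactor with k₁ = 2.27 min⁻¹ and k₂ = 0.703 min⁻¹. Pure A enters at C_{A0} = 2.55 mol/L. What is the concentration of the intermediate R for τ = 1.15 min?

For first-order series with pure A initially, C_R(τ) = k₁C_{A0}/(k₂−k₁)·(e^(−k₁τ) − e^(−k₂τ)).
e^(−k₁τ) = e^(−2.27×1.15) = e^(−2.610) = 0.07350; e^(−k₂τ) = e^(−0.8084) = 0.4455.
C_R = 2.27×2.55/(0.703−2.27) × (0.07350−0.4455) = (-3.694)×(-0.3721) = 1.374 mol/L.

1.37 mol/L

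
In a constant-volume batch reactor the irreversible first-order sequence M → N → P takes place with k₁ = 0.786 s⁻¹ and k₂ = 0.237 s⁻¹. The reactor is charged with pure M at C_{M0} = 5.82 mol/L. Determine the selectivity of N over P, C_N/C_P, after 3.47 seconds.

1.34

For first-order series with pure M initially, C_N(t) = k₁C_{M0}/(k₂−k₁)·(e^(−k₁t) − e^(−k₂t)).
e^(−k₁t) = e^(−0.786×3.47) = e^(−2.727) = 0.06539; e^(−k₂t) = e^(−0.8224) = 0.4394.
C_N = 0.786×5.82/(0.237−0.786) × (0.06539−0.4394) = (-8.332)×(-0.3740) = 3.116 mol/L.
C_M = C_{M0}e^(−k₁t) = 0.3806 mol/L, so C_P = C_{M0}−C_M−C_N = 2.323 mol/L; C_N/C_P = 1.34.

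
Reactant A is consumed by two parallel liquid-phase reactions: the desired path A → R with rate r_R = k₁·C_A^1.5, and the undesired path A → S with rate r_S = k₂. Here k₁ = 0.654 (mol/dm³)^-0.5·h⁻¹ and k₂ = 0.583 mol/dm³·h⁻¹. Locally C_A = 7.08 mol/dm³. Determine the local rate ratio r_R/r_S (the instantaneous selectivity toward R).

S_{R/S} = r_R/r_S = (k₁·C_A^1.5)/(k₂) = (k₁/k₂)·C_A^1.5.
= (0.654×7.080^1.5) / (0.583) = 12.32/0.5830 = 21.1.

21.1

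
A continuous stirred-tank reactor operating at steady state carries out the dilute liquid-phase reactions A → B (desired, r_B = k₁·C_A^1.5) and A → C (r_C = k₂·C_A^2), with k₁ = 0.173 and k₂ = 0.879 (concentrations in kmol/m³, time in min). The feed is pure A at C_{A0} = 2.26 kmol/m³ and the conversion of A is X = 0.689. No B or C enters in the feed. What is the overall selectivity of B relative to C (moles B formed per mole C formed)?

Exit C_A = C_{A0}(1−X) = 2.26×0.311 = 0.7029 kmol/m³.
Rates in a CSTR are evaluated at the outlet concentration: r_B = 0.173×0.7029^1.5 = 0.1019, r_C = 0.879×0.7029^2 = 0.4342.
Overall selectivity = C_B/C_C = r_Bτ/(r_Cτ) = r_B/r_C = 0.235.

0.235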